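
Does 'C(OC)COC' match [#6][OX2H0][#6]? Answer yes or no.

Yes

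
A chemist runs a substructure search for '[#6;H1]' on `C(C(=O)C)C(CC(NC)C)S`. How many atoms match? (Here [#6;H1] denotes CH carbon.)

2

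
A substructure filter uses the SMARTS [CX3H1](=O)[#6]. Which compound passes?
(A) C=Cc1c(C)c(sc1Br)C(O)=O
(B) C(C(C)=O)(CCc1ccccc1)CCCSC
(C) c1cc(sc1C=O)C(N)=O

C

[CX3H1](=O)[#6] describes an sp2 carbon with one H, double-bonded to O and single-bonded to carbon (an aldehyde).
(A) has a carboxylic acid group (-C(=O)OH) but the carbonyl carbon has H0 and is bonded to O, not H1.
(B) has an acetyl/ketone group (-C(=O)CH3) but the carbonyl carbon has H0 (two carbon neighbours), not H1.
(C) contains an aldehyde (-CHO), which satisfies every atom and bond constraint.
So the answer is (C).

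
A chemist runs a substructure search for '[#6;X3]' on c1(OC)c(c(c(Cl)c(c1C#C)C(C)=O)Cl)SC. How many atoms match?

7

Check the 17 heavy atoms by environment: 6× c (aromatic, X3) → match; 2× C (X2) → no; 1× C (X3) → match; 1× O (X1) → no; 3× C (X4) → no; 2× Cl (X1) → no; 1× S (X2) → no; 1× O (X2) → no.
Summing the matching environments: 6 + 1 = 7 matching atoms.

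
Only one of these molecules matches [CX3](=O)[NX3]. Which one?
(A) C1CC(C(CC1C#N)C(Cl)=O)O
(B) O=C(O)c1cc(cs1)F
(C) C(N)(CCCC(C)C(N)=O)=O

C

[CX3](=O)[NX3] describes a carbonyl carbon bonded to a trivalent nitrogen (an amide).
(A) has a nitrile (-C#N) but the nitrile N is NX1 (triple-bonded), not NX3.
(B) has a carboxylic acid group (-C(=O)OH) but the carbonyl is bonded to O, not to an NX3 nitrogen.
(C) contains a primary amide (-C(=O)NH2), which satisfies every atom and bond constraint.
So the answer is (C).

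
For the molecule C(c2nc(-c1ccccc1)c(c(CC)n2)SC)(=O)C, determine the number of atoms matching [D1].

Check the 19 heavy atoms by environment: 2× n (aromatic, D2) → no; 5× c (aromatic, D3) → no; 1× C (D3) → no; 1× O (D1) → match; 3× C (D1) → match; 5× c (aromatic, D2) → no; 1× C (D2) → no; 1× S (D2) → no.
Summing the matching environments: 1 + 3 = 4 matching atoms.

4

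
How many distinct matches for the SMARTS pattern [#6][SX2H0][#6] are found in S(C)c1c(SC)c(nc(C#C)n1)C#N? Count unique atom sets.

[#6][SX2H0][#6] is the SMARTS for a thioether: an aliphatic sulfur bridging two carbons with no H on the sulfur.
The molecule carries 2 separate instances of a methylthio ether (-SCH3) meeting every constraint; each maps to a distinct set of atoms, giving 2 matches.

2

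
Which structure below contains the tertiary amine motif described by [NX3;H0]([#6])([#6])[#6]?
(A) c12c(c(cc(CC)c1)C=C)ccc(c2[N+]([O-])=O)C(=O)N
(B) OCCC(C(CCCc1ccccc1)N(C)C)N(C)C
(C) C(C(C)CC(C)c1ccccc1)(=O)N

B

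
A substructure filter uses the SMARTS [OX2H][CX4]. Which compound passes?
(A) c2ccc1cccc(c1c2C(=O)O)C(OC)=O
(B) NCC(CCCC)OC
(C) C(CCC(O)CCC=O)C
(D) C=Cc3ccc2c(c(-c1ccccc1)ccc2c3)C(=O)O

C

[OX2H][CX4] describes a hydroxyl oxygen bound to an sp3 (X4) carbon (an aliphatic alcohol).
(A) has a carboxylic acid group (-C(=O)OH) but the -OH is on a CX3 carbonyl carbon, not a CX4 carbon.
(B) has a methoxy ether (-OCH3) but the oxygen has H0 (ether), not H1.
(C) contains a hydroxyl group (-OH), which satisfies every atom and bond constraint.
(D) has a carboxylic acid group (-C(=O)OH) but the -OH is on a CX3 carbonyl carbon, not a CX4 carbon.
So the answer is (C).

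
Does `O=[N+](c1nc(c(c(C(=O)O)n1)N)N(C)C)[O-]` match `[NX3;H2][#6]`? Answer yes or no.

Yes

The pattern [NX3;H2][#6] describes a trivalent nitrogen with two H attached to carbon — a primary amine.
The molecule carries a primary amino group (-NH2), whose atoms satisfy every constraint of the query, so the pattern matches.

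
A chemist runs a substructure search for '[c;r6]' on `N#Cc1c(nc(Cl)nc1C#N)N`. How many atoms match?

4

Check the 12 heavy atoms by environment: 2× n (aromatic, in 6-ring) → no; 4× c (aromatic, in 6-ring) → match; 2× C (acyclic) → no; 3× N (acyclic) → no; 1× Cl (acyclic) → no.
That gives 4 matching atoms.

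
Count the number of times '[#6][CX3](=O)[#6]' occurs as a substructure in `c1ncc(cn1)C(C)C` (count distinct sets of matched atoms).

0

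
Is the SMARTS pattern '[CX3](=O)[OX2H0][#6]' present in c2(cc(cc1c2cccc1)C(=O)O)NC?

No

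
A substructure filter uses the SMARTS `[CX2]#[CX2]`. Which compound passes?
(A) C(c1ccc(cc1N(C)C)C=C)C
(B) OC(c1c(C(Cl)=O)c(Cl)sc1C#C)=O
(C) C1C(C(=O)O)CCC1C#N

B

[CX2]#[CX2] describes a carbon-carbon triple bond (an alkyne).
(A) has a vinyl group (-CH=CH2) but the C=C is a double bond; both carbons are CX3, not CX2.
(B) contains an ethynyl group (-C#CH), which satisfies every atom and bond constraint.
(C) has a nitrile (-C#N) but the triple bond is C#N, not C#C.
So the answer is (B).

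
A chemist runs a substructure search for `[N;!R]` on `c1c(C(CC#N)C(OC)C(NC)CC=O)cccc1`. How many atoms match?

2

The query [N;!R] means: aliphatic nitrogen not in a ring.
Check the 19 heavy atoms by environment: 9× C (acyclic) → no; 6× c (aromatic, in 6-ring) → no; 2× N (acyclic) → match; 2× O (acyclic) → no.
That gives 2 matching atoms.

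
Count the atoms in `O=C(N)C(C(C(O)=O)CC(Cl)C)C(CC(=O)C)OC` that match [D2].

The query [D2] means: atom with exactly two heavy-atom neighbours.
Check the 19 heavy atoms by environment: 2× C (D2) → match; 7× C (D3) → no; 3× C (D1) → no; 4× O (D1) → no; 1× N (D1) → no; 1× O (D2) → match; 1× Cl (D1) → no.
Summing the matching environments: 2 + 1 = 3 matching atoms.

3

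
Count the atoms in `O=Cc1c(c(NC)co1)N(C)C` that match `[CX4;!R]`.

Check the 12 heavy atoms by environment: 1× o (aromatic, X2, in 5-ring) → no; 4× c (aromatic, X3, in 5-ring) → no; 2× N (X3, acyclic) → no; 3× C (X4, acyclic) → match; 1× C (X3, acyclic) → no; 1× O (X1, acyclic) → no.
That gives 3 matching atoms.

3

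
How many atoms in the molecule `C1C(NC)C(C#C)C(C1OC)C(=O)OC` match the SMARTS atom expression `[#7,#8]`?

Check the 15 heavy atoms by environment: 11× C → no; 3× O → match; 1× N → match.
Summing the matching environments: 3 + 1 = 4 matching atoms.

4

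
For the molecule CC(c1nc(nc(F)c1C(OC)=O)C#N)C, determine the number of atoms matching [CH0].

The query [CH0] means: aliphatic carbon with no attached hydrogen.
Check the 16 heavy atoms by environment: 2× n (aromatic, H0) → no; 4× c (aromatic, H0) → no; 1× F (H0) → no; 2× C (H0) → match; 1× N (H0) → no; 1× C (H1) → no; 3× C (H3) → no; 2× O (H0) → no.
That gives 2 matching atoms.

2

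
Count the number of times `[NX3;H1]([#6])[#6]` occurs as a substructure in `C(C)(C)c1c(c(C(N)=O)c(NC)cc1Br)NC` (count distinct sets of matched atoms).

2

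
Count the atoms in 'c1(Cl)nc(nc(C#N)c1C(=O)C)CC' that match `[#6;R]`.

4

Check the 14 heavy atoms by environment: 2× n (aromatic, in 6-ring) → no; 4× c (aromatic, in 6-ring) → match; 5× C (acyclic) → no; 1× O (acyclic) → no; 1× N (acyclic) → no; 1× Cl (acyclic) → no.
That gives 4 matching atoms.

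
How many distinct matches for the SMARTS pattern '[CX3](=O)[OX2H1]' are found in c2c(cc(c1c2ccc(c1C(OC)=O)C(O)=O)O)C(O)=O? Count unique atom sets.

[CX3](=O)[OX2H1] is the SMARTS for a carboxylic acid: an sp2 carbon double-bonded to O and single-bonded to an -OH oxygen.
The molecule carries 2 separate instances of a carboxylic acid group (-C(=O)OH) meeting every constraint; each maps to a distinct set of atoms, giving 2 matches.

2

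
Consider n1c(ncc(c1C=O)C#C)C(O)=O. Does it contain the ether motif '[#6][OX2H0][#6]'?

The pattern [#6][OX2H0][#6] describes an aliphatic oxygen bridging two carbons with no H on the oxygen — an ether.
The closest candidate here is a carboxylic acid group (-C(=O)OH), but the -OH oxygen has H1; the =O is OX1, not OX2. No other fragment satisfies the full query, so there is no match.

No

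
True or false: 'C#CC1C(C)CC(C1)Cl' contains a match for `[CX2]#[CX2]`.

True

The pattern [CX2]#[CX2] describes a carbon-carbon triple bond — an alkyne.
The molecule carries an ethynyl group (-C#CH), whose atoms satisfy every constraint of the query, so the pattern matches.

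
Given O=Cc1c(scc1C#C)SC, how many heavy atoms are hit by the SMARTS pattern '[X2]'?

Check the 11 heavy atoms by environment: 1× s (aromatic, X2) → match; 4× c (aromatic, X3) → no; 2× C (X2) → match; 1× S (X2) → match; 1× C (X4) → no; 1× C (X3) → no; 1× O (X1) → no.
Summing the matching environments: 1 + 2 + 1 = 4 matching atoms.

4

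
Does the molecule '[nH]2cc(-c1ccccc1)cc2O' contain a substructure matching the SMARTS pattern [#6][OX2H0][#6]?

The pattern [#6][OX2H0][#6] describes an aliphatic oxygen bridging two carbons with no H on the oxygen — an ether.
The closest candidate here is a hydroxyl group (-OH), but the oxygen has H1, not H0 bridging two carbons. No other fragment satisfies the full query, so there is no match.

No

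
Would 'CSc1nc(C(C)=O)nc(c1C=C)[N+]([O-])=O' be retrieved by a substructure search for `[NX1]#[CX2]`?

The pattern [NX1]#[CX2] describes a nitrogen triple-bonded to a two-connected carbon — a nitrile.
The closest candidate here is a nitro group (-[N+](=O)[O-]), but there is no C#N triple bond. No other fragment satisfies the full query, so there is no match.

No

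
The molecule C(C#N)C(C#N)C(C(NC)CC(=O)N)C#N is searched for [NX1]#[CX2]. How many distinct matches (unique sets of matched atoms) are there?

3

[NX1]#[CX2] is the SMARTS for a nitrile: a nitrogen triple-bonded to a two-connected carbon.
The molecule carries 3 separate instances of a nitrile (-C#N) meeting every constraint; each maps to a distinct set of atoms, giving 3 matches.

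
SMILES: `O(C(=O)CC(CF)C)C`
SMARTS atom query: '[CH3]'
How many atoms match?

The query [CH3] means: aliphatic carbon with exactly three hydrogens.
Check the 9 heavy atoms by environment: 2× C (H2) → no; 1× C (H1) → no; 2× C (H3) → match; 1× F (H0) → no; 1× C (H0) → no; 2× O (H0) → no.
That gives 2 matching atoms.

2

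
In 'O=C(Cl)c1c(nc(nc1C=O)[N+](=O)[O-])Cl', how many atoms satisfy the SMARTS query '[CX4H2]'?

The query [CX4H2] means: sp3 carbon (X4) with exactly two hydrogens.
Check the 15 heavy atoms by environment: 2× n (aromatic, H0, X2) → no; 4× c (aromatic, H0, X3) → no; 1× N (charge +1, H0, X3) → no; 1× O (charge -1, H0, X1) → no; 3× O (H0, X1) → no; 1× C (H0, X3) → no; 2× Cl (H0, X1) → no; 1× C (H1, X3) → no.
No environment satisfies the query, so 0 matching atoms.

0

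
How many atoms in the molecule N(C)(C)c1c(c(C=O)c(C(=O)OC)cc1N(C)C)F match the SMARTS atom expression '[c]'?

6

The query [c] means: lowercase c matches aromatic carbon only.
Check the 19 heavy atoms by environment: 6× c (aromatic) → match; 2× N → no; 7× C → no; 3× O → no; 1× F → no.
That gives 6 matching atoms.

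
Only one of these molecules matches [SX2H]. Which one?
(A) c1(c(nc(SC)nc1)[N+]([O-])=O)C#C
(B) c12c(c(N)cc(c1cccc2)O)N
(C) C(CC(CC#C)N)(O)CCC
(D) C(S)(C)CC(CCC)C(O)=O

D

[SX2H] describes an aliphatic sulfur with two connections, one being H (a thiol).
(A) has a methylthio ether (-SCH3) but the sulfur has H0 (bonded to two carbons), not H1.
(B) has a hydroxyl group (-OH) but it is an -OH, not an -SH.
(C) has a hydroxyl group (-OH) but it is an -OH, not an -SH.
(D) contains a thiol (-SH), which satisfies every atom and bond constraint.
So the answer is (D).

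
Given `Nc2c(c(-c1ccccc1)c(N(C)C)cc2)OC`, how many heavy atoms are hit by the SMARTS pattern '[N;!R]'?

2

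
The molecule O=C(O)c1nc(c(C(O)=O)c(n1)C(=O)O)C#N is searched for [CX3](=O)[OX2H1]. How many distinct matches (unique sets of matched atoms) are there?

[CX3](=O)[OX2H1] is the SMARTS for a carboxylic acid: an sp2 carbon double-bonded to O and single-bonded to an -OH oxygen.
The molecule carries 3 separate instances of a carboxylic acid group (-C(=O)OH) meeting every constraint; each maps to a distinct set of atoms, giving 3 matches.

3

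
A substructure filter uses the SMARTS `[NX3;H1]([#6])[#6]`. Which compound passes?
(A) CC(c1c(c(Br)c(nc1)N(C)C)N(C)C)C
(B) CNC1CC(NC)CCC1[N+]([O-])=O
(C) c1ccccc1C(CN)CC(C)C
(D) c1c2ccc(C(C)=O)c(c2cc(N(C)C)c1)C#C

B

[NX3;H1]([#6])[#6] describes a trivalent nitrogen with one H, bonded to two carbons (a secondary amine).
(A) has a dimethylamino group (-N(CH3)2) but the nitrogen has H0, not H1.
(B) contains an N-methylamino group (-NHCH3), which satisfies every atom and bond constraint.
(C) has a primary amino group (-NH2) but the nitrogen has H2 and only one carbon neighbour.
(D) has a dimethylamino group (-N(CH3)2) but the nitrogen has H0, not H1.
So the answer is (B).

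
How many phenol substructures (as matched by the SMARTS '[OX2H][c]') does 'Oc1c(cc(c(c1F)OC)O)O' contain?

3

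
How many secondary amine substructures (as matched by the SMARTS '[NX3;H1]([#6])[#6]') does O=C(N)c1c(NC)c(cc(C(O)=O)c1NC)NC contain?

3

[NX3;H1]([#6])[#6] is the SMARTS for a secondary amine: a trivalent nitrogen with one H, bonded to two carbons.
The molecule carries 3 separate instances of an N-methylamino group (-NHCH3) meeting every constraint; each maps to a distinct set of atoms, giving 3 matches.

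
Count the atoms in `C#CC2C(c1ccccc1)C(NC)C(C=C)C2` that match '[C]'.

10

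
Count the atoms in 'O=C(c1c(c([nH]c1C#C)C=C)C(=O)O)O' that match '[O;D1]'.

The query [O;D1] means: aliphatic oxygen bonded to exactly one heavy atom.
Check the 15 heavy atoms by environment: 1× n (aromatic, D2) → no; 4× c (aromatic, D3) → no; 2× C (D2) → no; 2× C (D1) → no; 2× C (D3) → no; 4× O (D1) → match.
That gives 4 matching atoms.

4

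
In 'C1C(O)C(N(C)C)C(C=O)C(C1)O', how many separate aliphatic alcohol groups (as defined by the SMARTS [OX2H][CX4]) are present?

2

[OX2H][CX4] is the SMARTS for an aliphatic alcohol: a hydroxyl oxygen bound to an sp3 (X4) carbon.
The molecule carries 2 separate instances of a hydroxyl group (-OH) meeting every constraint; each maps to a distinct set of atoms, giving 2 matches.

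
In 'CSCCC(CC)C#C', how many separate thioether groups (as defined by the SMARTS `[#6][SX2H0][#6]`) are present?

[#6][SX2H0][#6] is the SMARTS for a thioether: an aliphatic sulfur bridging two carbons with no H on the sulfur.
Exactly one fragment in the molecule meets all constraints, giving 1 match.

1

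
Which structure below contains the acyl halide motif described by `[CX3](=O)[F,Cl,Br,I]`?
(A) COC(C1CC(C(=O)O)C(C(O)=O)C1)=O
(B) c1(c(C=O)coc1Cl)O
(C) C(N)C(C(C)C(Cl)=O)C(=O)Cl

C

[CX3](=O)[F,Cl,Br,I] describes a carbonyl carbon bonded to a halogen (an acyl halide).
(A) has a carboxylic acid group (-C(=O)OH) but the carbonyl is bonded to -OH, not to a halogen.
(B) has a chloro substituent but the Cl is not on a carbonyl carbon.
(C) contains an acyl chloride (-C(=O)Cl), which satisfies every atom and bond constraint.
So the answer is (C).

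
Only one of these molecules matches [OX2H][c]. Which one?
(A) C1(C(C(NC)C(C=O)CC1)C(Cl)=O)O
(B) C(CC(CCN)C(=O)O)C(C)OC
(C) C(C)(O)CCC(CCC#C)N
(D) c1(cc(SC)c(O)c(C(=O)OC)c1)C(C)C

D

[OX2H][c] describes a hydroxyl oxygen attached to an aromatic carbon (a phenol).
(A) has a hydroxyl group (-OH) but the -OH is on an aliphatic carbon, not an aromatic c.
(B) has a methoxy ether (-OCH3) but the oxygen has H0, not H1.
(C) has a hydroxyl group (-OH) but the -OH is on an aliphatic carbon, not an aromatic c.
(D) contains a hydroxyl group (-OH), which satisfies every atom and bond constraint.
So the answer is (D).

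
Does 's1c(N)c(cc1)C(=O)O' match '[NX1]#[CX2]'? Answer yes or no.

The pattern [NX1]#[CX2] describes a nitrogen triple-bonded to a two-connected carbon — a nitrile.
The closest candidate here is a primary amino group (-NH2), but the nitrogen is NX3 (three connections), not NX1 triple-bonded. No other fragment satisfies the full query, so there is no match.

No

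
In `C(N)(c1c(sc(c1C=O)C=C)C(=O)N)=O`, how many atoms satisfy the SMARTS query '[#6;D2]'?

2

Check the 15 heavy atoms by environment: 1× s (aromatic, D2) → no; 4× c (aromatic, D3) → no; 2× C (D2) → match; 1× C (D1) → no; 2× C (D3) → no; 3× O (D1) → no; 2× N (D1) → no.
That gives 2 matching atoms.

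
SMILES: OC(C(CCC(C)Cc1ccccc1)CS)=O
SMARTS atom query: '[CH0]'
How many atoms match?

1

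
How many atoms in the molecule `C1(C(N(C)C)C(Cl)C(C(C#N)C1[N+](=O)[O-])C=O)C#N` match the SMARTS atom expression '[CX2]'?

2

The query [CX2] means: C with X2: aliphatic carbon with exactly 2 total connections.
Check the 19 heavy atoms by environment: 8× C (X4) → no; 1× C (X3) → no; 2× O (X1) → no; 1× N (charge +1, X3) → no; 1× O (charge -1, X1) → no; 2× C (X2) → match; 2× N (X1) → no; 1× Cl (X1) → no; 1× N (X3) → no.
That gives 2 matching atoms.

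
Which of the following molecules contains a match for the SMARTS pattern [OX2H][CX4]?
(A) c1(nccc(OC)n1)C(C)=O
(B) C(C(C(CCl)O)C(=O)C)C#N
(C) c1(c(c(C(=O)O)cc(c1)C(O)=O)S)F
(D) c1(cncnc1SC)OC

[OX2H][CX4] describes a hydroxyl oxygen bound to an sp3 (X4) carbon (an aliphatic alcohol).
(A) has a methoxy ether (-OCH3) but the oxygen has H0 (ether), not H1.
(B) contains a hydroxyl group (-OH), which satisfies every atom and bond constraint.
(C) has a carboxylic acid group (-C(=O)OH) but the -OH is on a CX3 carbonyl carbon, not a CX4 carbon.
(D) has a methoxy ether (-OCH3) but the oxygen has H0 (ether), not H1.
So the answer is (B).

B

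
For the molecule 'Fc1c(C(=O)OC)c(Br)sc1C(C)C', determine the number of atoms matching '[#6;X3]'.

5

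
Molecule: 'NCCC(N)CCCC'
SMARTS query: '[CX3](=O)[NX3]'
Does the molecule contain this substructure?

The pattern [CX3](=O)[NX3] describes a carbonyl carbon bonded to a trivalent nitrogen — an amide.
The closest candidate here is a primary amino group (-NH2), but the -NH2 is not attached to a carbonyl carbon. No other fragment satisfies the full query, so there is no match.

No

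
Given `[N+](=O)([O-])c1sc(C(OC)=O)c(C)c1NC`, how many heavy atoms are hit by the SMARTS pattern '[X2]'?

Check the 15 heavy atoms by environment: 1× s (aromatic, X2) → match; 4× c (aromatic, X3) → no; 1× N (charge +1, X3) → no; 1× O (charge -1, X1) → no; 2× O (X1) → no; 1× C (X3) → no; 1× O (X2) → match; 3× C (X4) → no; 1× N (X3) → no.
Summing the matching environments: 1 + 1 = 2 matching atoms.

2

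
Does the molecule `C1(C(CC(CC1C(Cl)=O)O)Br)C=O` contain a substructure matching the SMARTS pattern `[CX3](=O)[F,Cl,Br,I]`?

Yes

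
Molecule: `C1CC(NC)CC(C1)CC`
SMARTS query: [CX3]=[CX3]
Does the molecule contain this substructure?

No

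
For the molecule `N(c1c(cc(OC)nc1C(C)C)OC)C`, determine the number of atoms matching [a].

The query [a] means: a matches any aromatic atom.
Check the 15 heavy atoms by environment: 1× n (aromatic) → match; 5× c (aromatic) → match; 6× C → no; 2× O → no; 1× N → no.
Summing the matching environments: 1 + 5 = 6 matching atoms.

6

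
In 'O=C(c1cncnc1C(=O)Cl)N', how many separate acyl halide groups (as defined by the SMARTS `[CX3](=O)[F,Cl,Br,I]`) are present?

[CX3](=O)[F,Cl,Br,I] is the SMARTS for an acyl halide: a carbonyl carbon bonded to a halogen.
Exactly one fragment in the molecule meets all constraints, giving 1 match.

1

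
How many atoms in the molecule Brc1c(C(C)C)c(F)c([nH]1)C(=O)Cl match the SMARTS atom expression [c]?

4

The query [c] means: lowercase c matches aromatic carbon only.
Check the 13 heavy atoms by environment: 1× n (aromatic) → no; 4× c (aromatic) → match; 4× C → no; 1× Br → no; 1× O → no; 1× Cl → no; 1× F → no.
That gives 4 matching atoms.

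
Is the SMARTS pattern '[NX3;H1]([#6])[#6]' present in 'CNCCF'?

Yes

The pattern [NX3;H1]([#6])[#6] describes a trivalent nitrogen with one H, bonded to two carbons — a secondary amine.
The molecule carries an N-methylamino group (-NHCH3), whose atoms satisfy every constraint of the query, so the pattern matches.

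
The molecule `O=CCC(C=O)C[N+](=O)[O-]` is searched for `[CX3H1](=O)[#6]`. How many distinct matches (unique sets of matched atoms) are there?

[CX3H1](=O)[#6] is the SMARTS for an aldehyde: an sp2 carbon with one H, double-bonded to O and single-bonded to carbon.
The molecule carries 2 separate instances of an aldehyde (-CHO) meeting every constraint; each maps to a distinct set of atoms, giving 2 matches.

2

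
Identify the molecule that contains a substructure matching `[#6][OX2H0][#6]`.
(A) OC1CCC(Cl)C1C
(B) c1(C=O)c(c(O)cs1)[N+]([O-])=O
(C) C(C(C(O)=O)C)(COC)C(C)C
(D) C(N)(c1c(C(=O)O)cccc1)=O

[#6][OX2H0][#6] describes an aliphatic oxygen bridging two carbons with no H on the oxygen (an ether).
(A) has a hydroxyl group (-OH) but the oxygen has H1, not H0 bridging two carbons.
(B) has a hydroxyl group (-OH) but the oxygen has H1, not H0 bridging two carbons.
(C) contains a methoxy ether (-OCH3), which satisfies every atom and bond constraint.
(D) has a carboxylic acid group (-C(=O)OH) but the -OH oxygen has H1; the =O is OX1, not OX2.
So the answer is (C).

C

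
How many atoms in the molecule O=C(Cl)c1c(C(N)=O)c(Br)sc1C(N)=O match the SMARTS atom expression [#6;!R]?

The query [#6;!R] means: carbon not in any ring.
Check the 15 heavy atoms by environment: 1× s (aromatic, in 5-ring) → no; 4× c (aromatic, in 5-ring) → no; 3× C (acyclic) → match; 3× O (acyclic) → no; 2× N (acyclic) → no; 1× Br (acyclic) → no; 1× Cl (acyclic) → no.
That gives 3 matching atoms.

3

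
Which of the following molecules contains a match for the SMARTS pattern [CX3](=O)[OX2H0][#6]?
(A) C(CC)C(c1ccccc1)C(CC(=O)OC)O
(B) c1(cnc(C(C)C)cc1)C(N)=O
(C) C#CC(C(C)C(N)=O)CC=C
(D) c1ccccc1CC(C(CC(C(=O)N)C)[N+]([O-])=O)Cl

[CX3](=O)[OX2H0][#6] describes a carbonyl carbon bonded to an oxygen that is itself bonded to carbon (no H on that O) (an ester).
(A) contains a methyl-ester group (-C(=O)OCH3), which satisfies every atom and bond constraint.
(B) has a primary amide (-C(=O)NH2) but the carbonyl is bonded to N, not to an O-C linkage.
(C) has a primary amide (-C(=O)NH2) but the carbonyl is bonded to N, not to an O-C linkage.
(D) has a primary amide (-C(=O)NH2) but the carbonyl is bonded to N, not to an O-C linkage.
So the answer is (A).

A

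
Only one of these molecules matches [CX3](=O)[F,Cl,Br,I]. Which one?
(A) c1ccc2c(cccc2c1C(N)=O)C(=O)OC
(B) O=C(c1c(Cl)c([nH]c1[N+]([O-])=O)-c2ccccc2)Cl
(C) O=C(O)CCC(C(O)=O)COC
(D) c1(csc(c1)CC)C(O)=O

B

[CX3](=O)[F,Cl,Br,I] describes a carbonyl carbon bonded to a halogen (an acyl halide).
(A) has a methyl-ester group (-C(=O)OCH3) but the carbonyl is bonded to -O-C, not to a halogen.
(B) contains an acyl chloride (-C(=O)Cl), which satisfies every atom and bond constraint.
(C) has a carboxylic acid group (-C(=O)OH) but the carbonyl is bonded to -OH, not to a halogen.
(D) has a carboxylic acid group (-C(=O)OH) but the carbonyl is bonded to -OH, not to a halogen.
So the answer is (B).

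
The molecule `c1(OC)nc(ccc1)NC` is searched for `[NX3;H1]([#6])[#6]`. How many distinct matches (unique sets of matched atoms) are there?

1

[NX3;H1]([#6])[#6] is the SMARTS for a secondary amine: a trivalent nitrogen with one H, bonded to two carbons.
Exactly one fragment in the molecule meets all constraints, giving 1 match.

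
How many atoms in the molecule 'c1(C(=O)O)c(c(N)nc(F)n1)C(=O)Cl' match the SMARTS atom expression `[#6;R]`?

4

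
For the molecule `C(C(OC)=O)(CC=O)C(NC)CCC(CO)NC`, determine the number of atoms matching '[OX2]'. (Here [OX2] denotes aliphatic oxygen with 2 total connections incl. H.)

2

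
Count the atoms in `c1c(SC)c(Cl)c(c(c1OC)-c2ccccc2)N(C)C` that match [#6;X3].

12

The query [#6;X3] means: any carbon (aromatic or not) with three total connections.
Check the 20 heavy atoms by environment: 12× c (aromatic, X3) → match; 1× S (X2) → no; 4× C (X4) → no; 1× N (X3) → no; 1× O (X2) → no; 1× Cl (X1) → no.
That gives 12 matching atoms.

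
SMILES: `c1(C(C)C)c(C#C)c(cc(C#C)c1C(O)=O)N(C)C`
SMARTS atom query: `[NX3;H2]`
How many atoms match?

0

Check the 19 heavy atoms by environment: 5× c (aromatic, H0, X3) → no; 1× c (aromatic, H1, X3) → no; 1× N (H0, X3) → no; 4× C (H3, X4) → no; 1× C (H0, X3) → no; 1× O (H0, X1) → no; 1× O (H1, X2) → no; 1× C (H1, X4) → no; 2× C (H0, X2) → no; 2× C (H1, X2) → no.
No environment satisfies the query, so 0 matching atoms.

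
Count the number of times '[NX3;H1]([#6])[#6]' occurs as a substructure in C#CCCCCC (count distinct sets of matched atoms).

0

[NX3;H1]([#6])[#6] is the SMARTS for a secondary amine: a trivalent nitrogen with one H, bonded to two carbons.
No fragment in the molecule satisfies every constraint, giving 0 matches.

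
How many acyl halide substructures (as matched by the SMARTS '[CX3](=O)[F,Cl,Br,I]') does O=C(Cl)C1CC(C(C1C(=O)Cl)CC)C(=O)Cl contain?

3

[CX3](=O)[F,Cl,Br,I] is the SMARTS for an acyl halide: a carbonyl carbon bonded to a halogen.
The molecule carries 3 separate instances of an acyl chloride (-C(=O)Cl) meeting every constraint; each maps to a distinct set of atoms, giving 3 matches.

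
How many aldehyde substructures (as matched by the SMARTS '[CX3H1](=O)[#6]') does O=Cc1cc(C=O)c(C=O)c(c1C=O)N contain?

[CX3H1](=O)[#6] is the SMARTS for an aldehyde: an sp2 carbon with one H, double-bonded to O and single-bonded to carbon.
The molecule carries 4 separate instances of an aldehyde (-CHO) meeting every constraint; each maps to a distinct set of atoms, giving 4 matches.

4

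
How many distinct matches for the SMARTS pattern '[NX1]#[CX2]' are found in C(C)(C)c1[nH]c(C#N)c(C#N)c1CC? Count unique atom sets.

2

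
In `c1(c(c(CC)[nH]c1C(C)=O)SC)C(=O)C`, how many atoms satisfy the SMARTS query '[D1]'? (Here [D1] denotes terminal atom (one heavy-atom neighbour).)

6

The query [D1] means: atom with exactly one heavy-atom neighbour (degree 1).
Check the 15 heavy atoms by environment: 1× n (aromatic, D2) → no; 4× c (aromatic, D3) → no; 1× S (D2) → no; 4× C (D1) → match; 2× C (D3) → no; 2× O (D1) → match; 1× C (D2) → no.
Summing the matching environments: 4 + 2 = 6 matching atoms.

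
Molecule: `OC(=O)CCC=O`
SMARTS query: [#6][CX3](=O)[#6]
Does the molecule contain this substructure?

No

The pattern [#6][CX3](=O)[#6] describes a carbonyl carbon (no H) flanked by two carbons — a ketone.
The closest candidate here is an aldehyde (-CHO), but the carbonyl carbon has H1, so it is not flanked by two carbons. No other fragment satisfies the full query, so there is no match.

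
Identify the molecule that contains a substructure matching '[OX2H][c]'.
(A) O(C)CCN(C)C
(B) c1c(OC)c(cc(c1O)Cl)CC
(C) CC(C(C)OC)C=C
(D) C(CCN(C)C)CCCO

[OX2H][c] describes a hydroxyl oxygen attached to an aromatic carbon (a phenol).
(A) has a methoxy ether (-OCH3) but the oxygen has H0, not H1.
(B) contains a hydroxyl group (-OH), which satisfies every atom and bond constraint.
(C) has a methoxy ether (-OCH3) but the oxygen has H0, not H1.
(D) has a hydroxyl group (-OH) but the -OH is on an aliphatic carbon, not an aromatic c.
So the answer is (B).

B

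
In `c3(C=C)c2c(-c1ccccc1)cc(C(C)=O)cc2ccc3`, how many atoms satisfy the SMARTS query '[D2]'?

11

The query [D2] means: atom with exactly two heavy-atom neighbours.
Check the 21 heavy atoms by environment: 6× c (aromatic, D3) → no; 10× c (aromatic, D2) → match; 1× C (D2) → match; 2× C (D1) → no; 1× C (D3) → no; 1× O (D1) → no.
Summing the matching environments: 10 + 1 = 11 matching atoms.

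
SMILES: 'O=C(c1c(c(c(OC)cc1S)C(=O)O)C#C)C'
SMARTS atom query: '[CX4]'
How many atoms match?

2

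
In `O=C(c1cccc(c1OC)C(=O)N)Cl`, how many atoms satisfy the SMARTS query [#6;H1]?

3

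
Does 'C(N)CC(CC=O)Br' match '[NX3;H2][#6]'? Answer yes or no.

Yes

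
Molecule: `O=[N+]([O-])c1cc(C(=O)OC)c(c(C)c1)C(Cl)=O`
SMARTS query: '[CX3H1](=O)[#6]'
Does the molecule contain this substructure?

The pattern [CX3H1](=O)[#6] describes an sp2 carbon with one H, double-bonded to O and single-bonded to carbon — an aldehyde.
The closest candidate here is a methyl-ester group (-C(=O)OCH3), but the carbonyl carbon has H0, not H1. No other fragment satisfies the full query, so there is no match.

No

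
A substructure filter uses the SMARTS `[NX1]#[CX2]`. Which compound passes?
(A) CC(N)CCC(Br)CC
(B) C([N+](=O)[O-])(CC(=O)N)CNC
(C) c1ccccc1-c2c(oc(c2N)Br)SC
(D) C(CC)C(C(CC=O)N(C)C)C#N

D

[NX1]#[CX2] describes a nitrogen triple-bonded to a two-connected carbon (a nitrile).
(A) has a primary amino group (-NH2) but the nitrogen is NX3 (three connections), not NX1 triple-bonded.
(B) has a nitro group (-[N+](=O)[O-]) but there is no C#N triple bond.
(C) has a primary amino group (-NH2) but the nitrogen is NX3 (three connections), not NX1 triple-bonded.
(D) contains a nitrile (-C#N), which satisfies every atom and bond constraint.
So the answer is (D).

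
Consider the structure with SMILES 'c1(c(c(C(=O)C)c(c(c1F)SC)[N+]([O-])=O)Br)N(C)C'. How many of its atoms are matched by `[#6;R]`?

6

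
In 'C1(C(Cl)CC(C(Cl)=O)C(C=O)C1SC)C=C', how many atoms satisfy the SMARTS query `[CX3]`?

4

The query [CX3] means: C with X3: aliphatic carbon with exactly 3 total connections.
Check the 16 heavy atoms by environment: 7× C (X4) → no; 4× C (X3) → match; 1× S (X2) → no; 2× O (X1) → no; 2× Cl (X1) → no.
That gives 4 matching atoms.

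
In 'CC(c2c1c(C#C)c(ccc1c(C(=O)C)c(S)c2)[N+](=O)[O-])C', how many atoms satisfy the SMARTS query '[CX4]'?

4

The query [CX4] means: C with X4: aliphatic carbon with exactly 4 total connections (bonds + H).
Check the 22 heavy atoms by environment: 10× c (aromatic, X3) → no; 1× S (X2) → no; 2× C (X2) → no; 1× N (charge +1, X3) → no; 1× O (charge -1, X1) → no; 2× O (X1) → no; 1× C (X3) → no; 4× C (X4) → match.
That gives 4 matching atoms.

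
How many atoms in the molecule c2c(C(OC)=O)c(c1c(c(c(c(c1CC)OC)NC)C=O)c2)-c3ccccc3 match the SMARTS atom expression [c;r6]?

Check the 28 heavy atoms by environment: 16× c (aromatic, in 6-ring) → match; 4× O (acyclic) → no; 7× C (acyclic) → no; 1× N (acyclic) → no.
That gives 16 matching atoms.

16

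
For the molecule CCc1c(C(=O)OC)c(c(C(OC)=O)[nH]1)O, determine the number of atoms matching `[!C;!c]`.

6

Check the 16 heavy atoms by environment: 1× n (aromatic) → match; 4× c (aromatic) → no; 6× C → no; 5× O → match.
Summing the matching environments: 1 + 5 = 6 matching atoms.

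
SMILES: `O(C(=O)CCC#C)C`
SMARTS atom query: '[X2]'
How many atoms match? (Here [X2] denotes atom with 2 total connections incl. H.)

3

The query [X2] means: any atom with exactly two total connections (bonds + H).
Check the 8 heavy atoms by environment: 3× C (X4) → no; 2× C (X2) → match; 1× C (X3) → no; 1× O (X1) → no; 1× O (X2) → match.
Summing the matching environments: 2 + 1 = 3 matching atoms.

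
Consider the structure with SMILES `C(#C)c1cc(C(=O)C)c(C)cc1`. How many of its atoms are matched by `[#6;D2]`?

4

The query [#6;D2] means: any carbon bonded to exactly two heavy atoms.
Check the 12 heavy atoms by environment: 3× c (aromatic, D3) → no; 3× c (aromatic, D2) → match; 3× C (D1) → no; 1× C (D2) → match; 1× C (D3) → no; 1× O (D1) → no.
Summing the matching environments: 3 + 1 = 4 matching atoms.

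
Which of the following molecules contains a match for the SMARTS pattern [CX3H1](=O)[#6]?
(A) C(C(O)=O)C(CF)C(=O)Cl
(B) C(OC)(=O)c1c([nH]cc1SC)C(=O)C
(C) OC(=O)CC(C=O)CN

[CX3H1](=O)[#6] describes an sp2 carbon with one H, double-bonded to O and single-bonded to carbon (an aldehyde).
(A) has a carboxylic acid group (-C(=O)OH) but the carbonyl carbon has H0 and is bonded to O, not H1.
(B) has an acetyl/ketone group (-C(=O)CH3) but the carbonyl carbon has H0 (two carbon neighbours), not H1.
(C) contains an aldehyde (-CHO), which satisfies every atom and bond constraint.
So the answer is (C).

C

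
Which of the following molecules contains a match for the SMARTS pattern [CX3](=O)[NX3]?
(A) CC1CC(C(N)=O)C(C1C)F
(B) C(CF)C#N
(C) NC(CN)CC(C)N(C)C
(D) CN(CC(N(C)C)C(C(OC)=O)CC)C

A

[CX3](=O)[NX3] describes a carbonyl carbon bonded to a trivalent nitrogen (an amide).
(A) contains a primary amide (-C(=O)NH2), which satisfies every atom and bond constraint.
(B) has a nitrile (-C#N) but the nitrile N is NX1 (triple-bonded), not NX3.
(C) has a primary amino group (-NH2) but the -NH2 is not attached to a carbonyl carbon.
(D) has a methyl-ester group (-C(=O)OCH3) but the carbonyl is bonded to O, not to an NX3 nitrogen.
So the answer is (A).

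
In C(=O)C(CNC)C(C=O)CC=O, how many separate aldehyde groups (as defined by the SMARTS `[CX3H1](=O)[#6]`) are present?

[CX3H1](=O)[#6] is the SMARTS for an aldehyde: an sp2 carbon with one H, double-bonded to O and single-bonded to carbon.
The molecule carries 3 separate instances of an aldehyde (-CHO) meeting every constraint; each maps to a distinct set of atoms, giving 3 matches.

3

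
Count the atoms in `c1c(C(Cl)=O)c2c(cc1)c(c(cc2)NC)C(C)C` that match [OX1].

1

Check the 18 heavy atoms by environment: 10× c (aromatic, X3) → no; 1× C (X3) → no; 1× O (X1) → match; 1× Cl (X1) → no; 1× N (X3) → no; 4× C (X4) → no.
That gives 1 matching atom.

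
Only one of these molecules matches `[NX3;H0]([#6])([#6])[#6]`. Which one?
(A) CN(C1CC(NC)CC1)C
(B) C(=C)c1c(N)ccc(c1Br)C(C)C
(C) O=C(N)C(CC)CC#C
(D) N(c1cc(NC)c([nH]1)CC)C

[NX3;H0]([#6])([#6])[#6] describes a trivalent nitrogen with no H, bonded to three carbons (a tertiary amine).
(A) contains a dimethylamino group (-N(CH3)2), which satisfies every atom and bond constraint.
(B) has a primary amino group (-NH2) but the nitrogen has H2, not H0 with three carbons.
(C) has a primary amide (-C(=O)NH2) but the amide nitrogen has H2 and only one carbon neighbour.
(D) has an N-methylamino group (-NHCH3) but the nitrogen still has one H (H1), not H0.
So the answer is (A).

A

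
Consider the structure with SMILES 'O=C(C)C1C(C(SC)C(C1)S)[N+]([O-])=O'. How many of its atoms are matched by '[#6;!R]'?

3

The query [#6;!R] means: carbon not in any ring.
Check the 14 heavy atoms by environment: 5× C (in 5-ring) → no; 3× C (acyclic) → match; 2× O (acyclic) → no; 2× S (acyclic) → no; 1× N (charge +1, acyclic) → no; 1× O (charge -1, acyclic) → no.
That gives 3 matching atoms.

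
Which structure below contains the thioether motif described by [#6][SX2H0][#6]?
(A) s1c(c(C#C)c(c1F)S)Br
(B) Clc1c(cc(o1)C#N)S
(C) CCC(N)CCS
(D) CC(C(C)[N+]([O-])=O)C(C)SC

[#6][SX2H0][#6] describes an aliphatic sulfur bridging two carbons with no H on the sulfur (a thioether).
(A) has a thiol (-SH) but the sulfur has H1, not H0 bridging two carbons.
(B) has a thiol (-SH) but the sulfur has H1, not H0 bridging two carbons.
(C) has a thiol (-SH) but the sulfur has H1, not H0 bridging two carbons.
(D) contains a methylthio ether (-SCH3), which satisfies every atom and bond constraint.
So the answer is (D).

D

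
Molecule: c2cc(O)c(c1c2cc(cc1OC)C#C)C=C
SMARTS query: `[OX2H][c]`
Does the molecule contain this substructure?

The pattern [OX2H][c] describes a hydroxyl oxygen attached to an aromatic carbon — a phenol.
The molecule carries a hydroxyl group (-OH), whose atoms satisfy every constraint of the query, so the pattern matches.

Yes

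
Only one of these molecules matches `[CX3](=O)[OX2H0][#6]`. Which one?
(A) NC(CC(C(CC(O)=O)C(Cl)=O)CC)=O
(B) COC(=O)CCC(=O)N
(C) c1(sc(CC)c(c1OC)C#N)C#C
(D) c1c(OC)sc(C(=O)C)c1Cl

[CX3](=O)[OX2H0][#6] describes a carbonyl carbon bonded to an oxygen that is itself bonded to carbon (no H on that O) (an ester).
(A) has a primary amide (-C(=O)NH2) but the carbonyl is bonded to N, not to an O-C linkage.
(B) contains a methyl-ester group (-C(=O)OCH3), which satisfies every atom and bond constraint.
(C) has a methoxy ether (-OCH3) but the ether oxygen is not adjacent to a C=O carbon.
(D) has a methoxy ether (-OCH3) but the ether oxygen is not adjacent to a C=O carbon.
So the answer is (B).

B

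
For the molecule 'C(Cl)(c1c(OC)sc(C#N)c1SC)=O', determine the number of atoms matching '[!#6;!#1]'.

6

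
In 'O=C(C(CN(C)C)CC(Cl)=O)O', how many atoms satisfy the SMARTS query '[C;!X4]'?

2

Check the 12 heavy atoms by environment: 5× C (X4) → no; 2× C (X3) → match; 2× O (X1) → no; 1× Cl (X1) → no; 1× N (X3) → no; 1× O (X2) → no.
That gives 2 matching atoms.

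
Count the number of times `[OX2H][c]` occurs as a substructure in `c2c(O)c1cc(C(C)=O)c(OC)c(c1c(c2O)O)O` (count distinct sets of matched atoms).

4

[OX2H][c] is the SMARTS for a phenol: a hydroxyl oxygen attached to an aromatic carbon.
The molecule carries 4 separate instances of a hydroxyl group (-OH) meeting every constraint; each maps to a distinct set of atoms, giving 4 matches.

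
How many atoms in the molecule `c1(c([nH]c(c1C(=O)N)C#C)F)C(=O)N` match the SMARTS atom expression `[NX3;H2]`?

2

Check the 14 heavy atoms by environment: 1× n (aromatic, H1, X3) → no; 4× c (aromatic, H0, X3) → no; 1× C (H0, X2) → no; 1× C (H1, X2) → no; 2× C (H0, X3) → no; 2× O (H0, X1) → no; 2× N (H2, X3) → match; 1× F (H0, X1) → no.
That gives 2 matching atoms.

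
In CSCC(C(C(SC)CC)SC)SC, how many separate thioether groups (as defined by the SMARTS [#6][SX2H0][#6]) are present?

[#6][SX2H0][#6] is the SMARTS for a thioether: an aliphatic sulfur bridging two carbons with no H on the sulfur.
The molecule carries 4 separate instances of a methylthio ether (-SCH3) meeting every constraint; each maps to a distinct set of atoms, giving 4 matches.

4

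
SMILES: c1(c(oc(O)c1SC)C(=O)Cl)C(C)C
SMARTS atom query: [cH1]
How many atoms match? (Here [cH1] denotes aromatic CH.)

0

Check the 14 heavy atoms by environment: 1× o (aromatic, H0) → no; 4× c (aromatic, H0) → no; 1× S (H0) → no; 3× C (H3) → no; 1× C (H1) → no; 1× O (H1) → no; 1× C (H0) → no; 1× O (H0) → no; 1× Cl (H0) → no.
No environment satisfies the query, so 0 matching atoms.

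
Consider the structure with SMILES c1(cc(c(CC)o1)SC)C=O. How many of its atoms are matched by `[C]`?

4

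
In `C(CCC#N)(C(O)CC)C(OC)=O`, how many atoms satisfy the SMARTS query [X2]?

3

The query [X2] means: any atom with exactly two total connections (bonds + H).
Check the 13 heavy atoms by environment: 7× C (X4) → no; 1× C (X2) → match; 1× N (X1) → no; 1× C (X3) → no; 1× O (X1) → no; 2× O (X2) → match.
Summing the matching environments: 1 + 2 = 3 matching atoms.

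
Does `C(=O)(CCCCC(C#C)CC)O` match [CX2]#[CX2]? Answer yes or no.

Yes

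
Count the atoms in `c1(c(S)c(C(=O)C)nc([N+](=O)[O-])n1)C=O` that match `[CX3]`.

2

The query [CX3] means: C with X3: aliphatic carbon with exactly 3 total connections.
Check the 15 heavy atoms by environment: 2× n (aromatic, X2) → no; 4× c (aromatic, X3) → no; 2× C (X3) → match; 3× O (X1) → no; 1× C (X4) → no; 1× N (charge +1, X3) → no; 1× O (charge -1, X1) → no; 1× S (X2) → no.
That gives 2 matching atoms.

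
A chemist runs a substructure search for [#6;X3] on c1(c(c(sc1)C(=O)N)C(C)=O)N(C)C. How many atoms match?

The query [#6;X3] means: any carbon (aromatic or not) with three total connections.
Check the 14 heavy atoms by environment: 1× s (aromatic, X2) → no; 4× c (aromatic, X3) → match; 2× C (X3) → match; 2× O (X1) → no; 3× C (X4) → no; 2× N (X3) → no.
Summing the matching environments: 4 + 2 = 6 matching atoms.

6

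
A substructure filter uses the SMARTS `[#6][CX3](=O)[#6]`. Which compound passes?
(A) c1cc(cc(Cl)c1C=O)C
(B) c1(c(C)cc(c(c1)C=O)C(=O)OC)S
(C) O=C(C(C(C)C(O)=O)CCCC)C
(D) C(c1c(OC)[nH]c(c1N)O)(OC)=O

[#6][CX3](=O)[#6] describes a carbonyl carbon (no H) flanked by two carbons (a ketone).
(A) has an aldehyde (-CHO) but the carbonyl carbon has H1, so it is not flanked by two carbons.
(B) has a methyl-ester group (-C(=O)OCH3) but one neighbour of the carbonyl carbon is O, not C.
(C) contains an acetyl/ketone group (-C(=O)CH3), which satisfies every atom and bond constraint.
(D) has a methyl-ester group (-C(=O)OCH3) but one neighbour of the carbonyl carbon is O, not C.
So the answer is (C).

C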